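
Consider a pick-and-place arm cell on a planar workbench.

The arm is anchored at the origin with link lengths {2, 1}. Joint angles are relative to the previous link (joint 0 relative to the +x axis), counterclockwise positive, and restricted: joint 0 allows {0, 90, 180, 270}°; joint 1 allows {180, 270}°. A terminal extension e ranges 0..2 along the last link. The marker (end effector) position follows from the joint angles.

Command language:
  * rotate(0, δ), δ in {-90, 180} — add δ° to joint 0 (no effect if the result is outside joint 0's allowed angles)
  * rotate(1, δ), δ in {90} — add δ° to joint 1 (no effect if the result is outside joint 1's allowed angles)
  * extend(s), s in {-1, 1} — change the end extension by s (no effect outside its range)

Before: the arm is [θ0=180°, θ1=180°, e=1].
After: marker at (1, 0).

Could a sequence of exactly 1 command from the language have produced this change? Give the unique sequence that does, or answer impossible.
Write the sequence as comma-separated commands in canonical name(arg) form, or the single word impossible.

t0: [θ0=180°, θ1=180°, e=1]
t=1 extend(1) ⇒ [θ0=180°, θ1=180°, e=2]
no rival 1-sequence matches.

extend(1)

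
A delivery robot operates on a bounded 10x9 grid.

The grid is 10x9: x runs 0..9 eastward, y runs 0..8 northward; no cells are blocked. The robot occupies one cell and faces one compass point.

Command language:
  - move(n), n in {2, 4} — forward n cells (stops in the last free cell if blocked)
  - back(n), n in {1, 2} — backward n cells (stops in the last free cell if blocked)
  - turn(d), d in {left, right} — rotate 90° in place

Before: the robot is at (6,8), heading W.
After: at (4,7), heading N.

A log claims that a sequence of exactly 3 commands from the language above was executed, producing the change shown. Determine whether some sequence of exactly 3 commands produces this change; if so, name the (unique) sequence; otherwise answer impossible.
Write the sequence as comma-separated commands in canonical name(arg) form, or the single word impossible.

key: cell and facing (now N) both changed — the 3 commands mix motion and turning
begin: at (6,8), heading W
1. move(2) → at (4,8), heading W
2. turn(right) → at (4,8), heading N
3. back(1) → at (4,7), heading N
uniquely the one of 216 3-step routes that fits.

move(2), turn(right), back(1)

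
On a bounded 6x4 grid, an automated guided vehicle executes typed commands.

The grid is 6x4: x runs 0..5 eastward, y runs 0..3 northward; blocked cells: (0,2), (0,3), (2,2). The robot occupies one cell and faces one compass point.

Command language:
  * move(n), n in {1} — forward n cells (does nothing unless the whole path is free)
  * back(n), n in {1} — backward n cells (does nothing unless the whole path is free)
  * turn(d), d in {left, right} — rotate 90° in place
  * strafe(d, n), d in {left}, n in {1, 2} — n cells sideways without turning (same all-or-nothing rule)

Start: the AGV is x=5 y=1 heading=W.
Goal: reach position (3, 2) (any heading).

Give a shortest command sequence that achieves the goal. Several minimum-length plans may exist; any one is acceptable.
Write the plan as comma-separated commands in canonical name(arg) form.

begin: x=5 y=1 heading=W
t=1 turn(right) ⇒ x=5 y=1 heading=N
t=2 strafe(left, 2) ⇒ x=3 y=1 heading=N
t=3 move(1) ⇒ x=3 y=2 heading=N
shorter routes all fall short; 3 is best.

turn(right), strafe(left, 2), move(1)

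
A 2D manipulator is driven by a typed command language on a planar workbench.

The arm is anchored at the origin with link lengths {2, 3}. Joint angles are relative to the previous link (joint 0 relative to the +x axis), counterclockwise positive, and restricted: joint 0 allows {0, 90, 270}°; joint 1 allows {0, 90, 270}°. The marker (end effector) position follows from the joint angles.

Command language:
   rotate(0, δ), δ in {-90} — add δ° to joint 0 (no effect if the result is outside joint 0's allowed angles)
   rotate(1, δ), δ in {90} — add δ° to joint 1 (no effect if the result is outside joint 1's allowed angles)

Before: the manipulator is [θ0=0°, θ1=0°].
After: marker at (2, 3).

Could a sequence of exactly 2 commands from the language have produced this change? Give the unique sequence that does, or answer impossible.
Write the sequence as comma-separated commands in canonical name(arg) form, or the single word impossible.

start: [θ0=0°, θ1=0°]
1. rotate(1, 90) → [θ0=0°, θ1=90°]
2. rotate(1, 90) → [θ0=0°, θ1=90°]
no other 2-command option fits: unique.

rotate(1, 90), rotate(1, 90)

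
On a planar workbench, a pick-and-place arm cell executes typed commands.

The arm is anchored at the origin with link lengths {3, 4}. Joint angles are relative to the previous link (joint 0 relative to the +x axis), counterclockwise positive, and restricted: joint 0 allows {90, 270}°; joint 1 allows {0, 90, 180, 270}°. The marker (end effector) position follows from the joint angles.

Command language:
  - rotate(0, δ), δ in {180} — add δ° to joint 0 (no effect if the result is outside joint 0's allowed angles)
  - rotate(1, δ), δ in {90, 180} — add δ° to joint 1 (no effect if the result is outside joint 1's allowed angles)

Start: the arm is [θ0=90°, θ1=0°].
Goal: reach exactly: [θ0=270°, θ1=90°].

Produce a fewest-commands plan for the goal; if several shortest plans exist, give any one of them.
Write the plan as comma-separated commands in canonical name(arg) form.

rotate(0, 180), rotate(1, 90)

t0: [θ0=90°, θ1=0°]
[1] after rotate(0, 180): [θ0=270°, θ1=0°]
[2] after rotate(1, 90): [θ0=270°, θ1=90°]
shorter routes all fall short; 2 is best.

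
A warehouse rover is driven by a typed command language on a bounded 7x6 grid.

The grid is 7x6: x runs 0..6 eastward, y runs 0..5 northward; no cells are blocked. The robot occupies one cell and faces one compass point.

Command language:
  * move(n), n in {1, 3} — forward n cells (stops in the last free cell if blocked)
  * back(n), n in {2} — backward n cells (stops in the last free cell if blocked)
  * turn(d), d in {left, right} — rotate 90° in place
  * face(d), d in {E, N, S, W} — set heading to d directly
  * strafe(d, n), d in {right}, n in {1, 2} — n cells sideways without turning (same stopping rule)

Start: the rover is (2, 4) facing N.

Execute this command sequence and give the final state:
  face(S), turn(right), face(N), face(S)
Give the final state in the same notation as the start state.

begin: (2, 4) facing N
t=1 face(S) ⇒ (2, 4) facing S
t=2 turn(right) ⇒ (2, 4) facing W
t=3 face(N) ⇒ (2, 4) facing N
t=4 face(S) ⇒ (2, 4) facing S

(2, 4) facing S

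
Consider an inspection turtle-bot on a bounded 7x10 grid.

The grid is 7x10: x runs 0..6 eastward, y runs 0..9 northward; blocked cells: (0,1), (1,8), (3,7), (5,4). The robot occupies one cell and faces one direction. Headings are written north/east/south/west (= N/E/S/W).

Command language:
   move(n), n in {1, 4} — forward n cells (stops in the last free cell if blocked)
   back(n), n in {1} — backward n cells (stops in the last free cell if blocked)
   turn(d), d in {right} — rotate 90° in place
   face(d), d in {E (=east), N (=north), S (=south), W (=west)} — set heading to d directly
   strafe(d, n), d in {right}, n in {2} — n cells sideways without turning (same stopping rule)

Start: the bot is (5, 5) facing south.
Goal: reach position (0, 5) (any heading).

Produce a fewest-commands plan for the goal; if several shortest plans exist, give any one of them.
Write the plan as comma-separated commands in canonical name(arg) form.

face(W), move(4), move(4)

start: (5, 5) facing south
[1] after face(W): (5, 5) facing west
[2] after move(4): (1, 5) facing west
[3] after move(4): (0, 5) facing west
minimal: 3 command(s), checked below 3.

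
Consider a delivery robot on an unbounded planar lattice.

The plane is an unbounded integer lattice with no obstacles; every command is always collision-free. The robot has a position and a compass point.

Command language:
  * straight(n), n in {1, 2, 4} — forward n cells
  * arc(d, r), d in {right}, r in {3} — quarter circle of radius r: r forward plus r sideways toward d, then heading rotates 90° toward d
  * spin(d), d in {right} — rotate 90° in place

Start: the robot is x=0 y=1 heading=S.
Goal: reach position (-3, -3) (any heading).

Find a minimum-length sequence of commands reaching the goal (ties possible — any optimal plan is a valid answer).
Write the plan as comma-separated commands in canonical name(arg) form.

start: x=0 y=1 heading=S
[1] after straight(1): x=0 y=0 heading=S
[2] after arc(right, 3): x=-3 y=-3 heading=W
minimal: 2 command(s), checked below 2.

straight(1), arc(right, 3)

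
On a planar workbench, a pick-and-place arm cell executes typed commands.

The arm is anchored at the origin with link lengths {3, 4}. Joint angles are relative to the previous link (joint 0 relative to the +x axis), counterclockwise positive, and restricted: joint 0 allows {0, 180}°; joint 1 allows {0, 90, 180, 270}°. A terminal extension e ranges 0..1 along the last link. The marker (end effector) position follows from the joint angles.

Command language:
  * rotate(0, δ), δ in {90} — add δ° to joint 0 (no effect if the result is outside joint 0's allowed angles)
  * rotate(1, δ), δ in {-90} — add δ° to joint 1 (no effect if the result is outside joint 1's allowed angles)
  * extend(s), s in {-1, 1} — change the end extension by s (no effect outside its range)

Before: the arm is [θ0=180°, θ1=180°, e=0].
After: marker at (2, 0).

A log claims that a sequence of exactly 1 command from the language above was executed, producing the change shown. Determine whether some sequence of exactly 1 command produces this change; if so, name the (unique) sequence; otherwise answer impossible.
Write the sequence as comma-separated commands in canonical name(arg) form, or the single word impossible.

extend(1)

initial: [θ0=180°, θ1=180°, e=0]
[1] after extend(1): [θ0=180°, θ1=180°, e=1]
no other 1-command option fits: unique.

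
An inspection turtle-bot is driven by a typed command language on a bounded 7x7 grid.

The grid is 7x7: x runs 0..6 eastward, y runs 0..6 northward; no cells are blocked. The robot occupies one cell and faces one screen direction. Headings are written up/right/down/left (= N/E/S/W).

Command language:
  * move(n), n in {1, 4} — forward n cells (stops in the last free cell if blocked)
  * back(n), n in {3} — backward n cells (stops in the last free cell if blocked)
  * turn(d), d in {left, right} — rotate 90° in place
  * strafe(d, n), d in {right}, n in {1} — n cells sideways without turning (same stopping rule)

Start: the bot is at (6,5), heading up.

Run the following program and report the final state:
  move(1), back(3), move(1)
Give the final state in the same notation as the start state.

at (6,4), heading up

t0: at (6,5), heading up
1. move(1) → at (6,6), heading up
2. back(3) → at (6,3), heading up
3. move(1) → at (6,4), heading up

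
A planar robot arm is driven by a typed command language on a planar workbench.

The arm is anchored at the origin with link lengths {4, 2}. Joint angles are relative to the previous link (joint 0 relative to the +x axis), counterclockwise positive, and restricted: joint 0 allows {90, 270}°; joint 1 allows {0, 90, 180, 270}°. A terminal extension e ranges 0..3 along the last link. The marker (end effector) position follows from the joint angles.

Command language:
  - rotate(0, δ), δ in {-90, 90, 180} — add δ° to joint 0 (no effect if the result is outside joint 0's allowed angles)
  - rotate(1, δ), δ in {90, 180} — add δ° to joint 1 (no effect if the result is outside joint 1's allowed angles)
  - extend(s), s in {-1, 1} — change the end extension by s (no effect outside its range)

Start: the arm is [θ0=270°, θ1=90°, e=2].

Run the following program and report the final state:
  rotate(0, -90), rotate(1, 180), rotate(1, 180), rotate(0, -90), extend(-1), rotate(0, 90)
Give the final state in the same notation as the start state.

t0: [θ0=270°, θ1=90°, e=2]
t=1 rotate(0, -90) ⇒ [θ0=270°, θ1=90°, e=2]
t=2 rotate(1, 180) ⇒ [θ0=270°, θ1=270°, e=2]
t=3 rotate(1, 180) ⇒ [θ0=270°, θ1=90°, e=2]
t=4 rotate(0, -90) ⇒ [θ0=270°, θ1=90°, e=2]
t=5 extend(-1) ⇒ [θ0=270°, θ1=90°, e=1]
t=6 rotate(0, 90) ⇒ [θ0=270°, θ1=90°, e=1]

[θ0=270°, θ1=90°, e=1]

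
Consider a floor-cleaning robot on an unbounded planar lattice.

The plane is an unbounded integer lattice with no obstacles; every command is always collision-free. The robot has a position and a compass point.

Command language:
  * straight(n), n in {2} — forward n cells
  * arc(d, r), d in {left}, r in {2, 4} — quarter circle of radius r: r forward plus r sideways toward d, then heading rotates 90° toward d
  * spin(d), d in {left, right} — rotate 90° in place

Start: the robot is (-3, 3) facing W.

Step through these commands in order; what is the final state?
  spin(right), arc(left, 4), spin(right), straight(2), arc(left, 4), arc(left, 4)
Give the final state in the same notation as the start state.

t0: (-3, 3) facing W
1. spin(right) → (-3, 3) facing N
2. arc(left, 4) → (-7, 7) facing W
3. spin(right) → (-7, 7) facing N
4. straight(2) → (-7, 9) facing N
5. arc(left, 4) → (-11, 13) facing W
6. arc(left, 4) → (-15, 9) facing S

(-15, 9) facing S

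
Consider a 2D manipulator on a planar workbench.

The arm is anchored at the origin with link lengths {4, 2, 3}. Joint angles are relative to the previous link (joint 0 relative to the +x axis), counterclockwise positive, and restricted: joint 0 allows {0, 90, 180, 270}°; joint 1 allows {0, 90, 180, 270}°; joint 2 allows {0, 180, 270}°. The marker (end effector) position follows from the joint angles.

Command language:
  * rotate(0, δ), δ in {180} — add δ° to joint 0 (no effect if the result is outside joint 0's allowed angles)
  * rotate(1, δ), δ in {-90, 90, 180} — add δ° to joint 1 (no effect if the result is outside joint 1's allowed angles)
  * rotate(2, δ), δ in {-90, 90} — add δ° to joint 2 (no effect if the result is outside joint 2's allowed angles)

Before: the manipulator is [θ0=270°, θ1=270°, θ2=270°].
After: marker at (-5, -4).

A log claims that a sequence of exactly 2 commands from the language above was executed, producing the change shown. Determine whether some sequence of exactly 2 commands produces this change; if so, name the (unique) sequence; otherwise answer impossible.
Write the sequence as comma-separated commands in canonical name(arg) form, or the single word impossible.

rotate(2, 90), rotate(2, 90)

start: [θ0=270°, θ1=270°, θ2=270°]
1. rotate(2, 90) → [θ0=270°, θ1=270°, θ2=0°]
2. rotate(2, 90) → [θ0=270°, θ1=270°, θ2=0°]
all 36 alternatives checked — unique.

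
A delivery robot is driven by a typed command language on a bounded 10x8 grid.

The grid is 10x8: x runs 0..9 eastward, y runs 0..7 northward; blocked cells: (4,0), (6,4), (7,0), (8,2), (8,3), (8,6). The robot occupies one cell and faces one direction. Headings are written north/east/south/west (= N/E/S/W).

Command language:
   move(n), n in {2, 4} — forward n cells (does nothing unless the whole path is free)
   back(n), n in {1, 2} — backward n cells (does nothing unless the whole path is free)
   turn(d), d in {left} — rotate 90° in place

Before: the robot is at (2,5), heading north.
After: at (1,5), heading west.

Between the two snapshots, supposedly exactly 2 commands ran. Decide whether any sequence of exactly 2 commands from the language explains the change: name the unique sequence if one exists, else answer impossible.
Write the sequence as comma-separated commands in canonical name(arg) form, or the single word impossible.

no 2-step route produces this change.

impossible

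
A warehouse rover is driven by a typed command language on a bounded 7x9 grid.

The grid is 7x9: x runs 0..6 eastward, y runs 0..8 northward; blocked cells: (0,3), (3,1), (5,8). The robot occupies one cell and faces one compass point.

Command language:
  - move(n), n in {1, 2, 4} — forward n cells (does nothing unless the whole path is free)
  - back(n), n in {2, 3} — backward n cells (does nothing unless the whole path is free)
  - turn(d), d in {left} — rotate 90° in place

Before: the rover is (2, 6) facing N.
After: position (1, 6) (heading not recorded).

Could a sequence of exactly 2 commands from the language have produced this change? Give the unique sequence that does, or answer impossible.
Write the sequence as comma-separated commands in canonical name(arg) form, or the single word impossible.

turn(left), move(1)

key: running move(1) before turn(left) would end elsewhere — order is forced
initial: (2, 6) facing N
[1] after turn(left): (2, 6) facing W
[2] after move(1): (1, 6) facing W
all 36 alternatives checked — unique.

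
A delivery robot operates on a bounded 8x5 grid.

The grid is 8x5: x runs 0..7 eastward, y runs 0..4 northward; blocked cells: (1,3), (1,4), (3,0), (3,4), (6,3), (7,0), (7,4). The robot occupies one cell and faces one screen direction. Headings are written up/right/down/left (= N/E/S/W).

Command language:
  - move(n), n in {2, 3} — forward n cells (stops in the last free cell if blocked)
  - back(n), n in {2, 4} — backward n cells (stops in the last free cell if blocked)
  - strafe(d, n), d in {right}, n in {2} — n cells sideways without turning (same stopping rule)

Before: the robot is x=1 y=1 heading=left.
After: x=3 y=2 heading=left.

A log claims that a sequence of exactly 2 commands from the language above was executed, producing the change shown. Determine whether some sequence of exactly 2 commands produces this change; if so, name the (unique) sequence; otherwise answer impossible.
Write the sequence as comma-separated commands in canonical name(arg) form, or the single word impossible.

key: still facing W at the end — nothing in the sequence rotates
begin: x=1 y=1 heading=left
[1] after strafe(right, 2): x=1 y=2 heading=left
[2] after back(2): x=3 y=2 heading=left
uniquely the one of 25 2-step routes that fits.

strafe(right, 2), back(2)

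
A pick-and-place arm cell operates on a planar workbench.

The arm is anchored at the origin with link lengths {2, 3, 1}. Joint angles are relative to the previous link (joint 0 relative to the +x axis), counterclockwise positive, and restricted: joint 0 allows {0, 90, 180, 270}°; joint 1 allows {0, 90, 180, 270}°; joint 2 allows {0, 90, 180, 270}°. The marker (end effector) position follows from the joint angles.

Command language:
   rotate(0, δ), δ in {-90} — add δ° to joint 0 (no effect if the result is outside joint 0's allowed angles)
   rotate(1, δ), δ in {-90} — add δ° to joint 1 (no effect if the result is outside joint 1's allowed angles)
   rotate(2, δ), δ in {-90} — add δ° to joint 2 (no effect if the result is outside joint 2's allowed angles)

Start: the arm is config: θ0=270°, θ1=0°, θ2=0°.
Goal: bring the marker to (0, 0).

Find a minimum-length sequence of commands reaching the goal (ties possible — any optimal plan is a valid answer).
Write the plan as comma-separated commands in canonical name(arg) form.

begin: config: θ0=270°, θ1=0°, θ2=0°
t=1 rotate(1, -90) ⇒ config: θ0=270°, θ1=270°, θ2=0°
t=2 rotate(1, -90) ⇒ config: θ0=270°, θ1=180°, θ2=0°
t=3 rotate(2, -90) ⇒ config: θ0=270°, θ1=180°, θ2=270°
t=4 rotate(2, -90) ⇒ config: θ0=270°, θ1=180°, θ2=180°
nothing shorter than 4 reaches the goal.

rotate(1, -90), rotate(1, -90), rotate(2, -90), rotate(2, -90)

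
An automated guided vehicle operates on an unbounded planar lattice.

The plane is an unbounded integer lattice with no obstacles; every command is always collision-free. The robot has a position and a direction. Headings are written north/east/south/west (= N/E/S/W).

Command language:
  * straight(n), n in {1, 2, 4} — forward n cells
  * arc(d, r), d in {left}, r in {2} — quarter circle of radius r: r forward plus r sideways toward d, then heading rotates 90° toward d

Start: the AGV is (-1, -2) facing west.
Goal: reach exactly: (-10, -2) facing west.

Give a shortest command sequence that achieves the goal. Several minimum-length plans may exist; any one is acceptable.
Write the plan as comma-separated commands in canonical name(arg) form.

begin: (-1, -2) facing west
t=1 straight(1) ⇒ (-2, -2) facing west
t=2 straight(4) ⇒ (-6, -2) facing west
t=3 straight(4) ⇒ (-10, -2) facing west
minimal: 3 command(s), checked below 3.

straight(1), straight(4), straight(4)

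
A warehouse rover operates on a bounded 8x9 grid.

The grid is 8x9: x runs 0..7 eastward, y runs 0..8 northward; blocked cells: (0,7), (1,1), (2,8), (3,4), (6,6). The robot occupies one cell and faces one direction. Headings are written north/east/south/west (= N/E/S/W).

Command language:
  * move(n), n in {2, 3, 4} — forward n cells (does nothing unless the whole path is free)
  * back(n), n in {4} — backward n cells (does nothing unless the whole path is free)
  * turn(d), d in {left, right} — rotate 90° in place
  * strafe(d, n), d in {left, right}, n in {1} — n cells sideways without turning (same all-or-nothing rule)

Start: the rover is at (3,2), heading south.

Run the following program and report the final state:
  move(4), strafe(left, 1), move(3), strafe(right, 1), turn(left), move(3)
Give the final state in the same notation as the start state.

at (6,2), heading east

from: at (3,2), heading south
1. move(4) → at (3,2), heading south
2. strafe(left, 1) → at (4,2), heading south
3. move(3) → at (4,2), heading south
4. strafe(right, 1) → at (3,2), heading south
5. turn(left) → at (3,2), heading east
6. move(3) → at (6,2), heading east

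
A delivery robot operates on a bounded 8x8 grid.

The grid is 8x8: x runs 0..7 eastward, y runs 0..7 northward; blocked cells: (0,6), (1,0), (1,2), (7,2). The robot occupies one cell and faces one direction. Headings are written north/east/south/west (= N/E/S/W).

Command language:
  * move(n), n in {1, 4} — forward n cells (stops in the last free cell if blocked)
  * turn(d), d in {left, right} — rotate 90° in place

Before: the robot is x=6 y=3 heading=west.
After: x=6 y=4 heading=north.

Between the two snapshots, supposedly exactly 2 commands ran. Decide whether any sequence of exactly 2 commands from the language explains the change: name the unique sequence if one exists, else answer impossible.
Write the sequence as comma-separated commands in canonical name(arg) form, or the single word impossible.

key: cell and facing (now N) both changed — the 2 commands mix motion and turning
t0: x=6 y=3 heading=west
1. turn(right) → x=6 y=3 heading=north
2. move(1) → x=6 y=4 heading=north
no other 2-command option fits: unique.

turn(right), move(1)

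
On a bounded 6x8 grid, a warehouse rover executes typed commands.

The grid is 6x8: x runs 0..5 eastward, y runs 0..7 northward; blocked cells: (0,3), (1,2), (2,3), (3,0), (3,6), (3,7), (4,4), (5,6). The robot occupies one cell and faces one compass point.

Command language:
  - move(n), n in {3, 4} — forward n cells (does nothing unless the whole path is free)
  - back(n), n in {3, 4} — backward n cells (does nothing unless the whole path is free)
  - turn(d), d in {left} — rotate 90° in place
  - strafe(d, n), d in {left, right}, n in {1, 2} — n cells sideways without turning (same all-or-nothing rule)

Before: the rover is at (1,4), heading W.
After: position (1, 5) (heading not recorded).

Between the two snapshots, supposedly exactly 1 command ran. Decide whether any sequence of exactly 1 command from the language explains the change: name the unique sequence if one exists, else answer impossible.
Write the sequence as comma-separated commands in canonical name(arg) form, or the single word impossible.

strafe(right, 1)

initial: at (1,4), heading W
[1] after strafe(right, 1): at (1,5), heading W
no other 1-command option fits: unique.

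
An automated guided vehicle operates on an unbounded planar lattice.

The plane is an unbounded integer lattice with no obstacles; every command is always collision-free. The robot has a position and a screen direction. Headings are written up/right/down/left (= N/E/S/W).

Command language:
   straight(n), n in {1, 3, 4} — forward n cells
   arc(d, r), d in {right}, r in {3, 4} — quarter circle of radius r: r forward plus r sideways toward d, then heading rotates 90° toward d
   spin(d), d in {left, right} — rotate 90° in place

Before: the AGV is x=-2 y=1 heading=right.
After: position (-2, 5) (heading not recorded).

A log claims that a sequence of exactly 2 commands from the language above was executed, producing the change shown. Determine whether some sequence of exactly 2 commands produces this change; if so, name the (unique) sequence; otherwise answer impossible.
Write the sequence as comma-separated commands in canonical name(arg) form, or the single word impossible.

key: order matters: swapping spin(left) and straight(4) lands elsewhere
start: x=-2 y=1 heading=right
step 1 (spin(left)): x=-2 y=1 heading=up
step 2 (straight(4)): x=-2 y=5 heading=up
no other 2-command option fits: unique.

spin(left), straight(4)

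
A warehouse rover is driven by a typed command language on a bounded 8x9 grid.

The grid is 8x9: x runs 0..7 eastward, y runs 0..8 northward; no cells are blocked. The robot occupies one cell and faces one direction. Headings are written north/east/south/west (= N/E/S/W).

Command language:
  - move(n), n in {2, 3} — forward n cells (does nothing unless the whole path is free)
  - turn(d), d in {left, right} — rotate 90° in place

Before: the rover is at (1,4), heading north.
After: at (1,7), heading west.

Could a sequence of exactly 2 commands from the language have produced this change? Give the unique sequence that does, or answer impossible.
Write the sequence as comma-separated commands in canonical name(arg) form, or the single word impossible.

move(3), turn(left)

key: cell and facing (now W) both changed — the 2 commands mix motion and turning
start: at (1,4), heading north
1. move(3) → at (1,7), heading north
2. turn(left) → at (1,7), heading west
uniquely the one of 16 2-step routes that fits.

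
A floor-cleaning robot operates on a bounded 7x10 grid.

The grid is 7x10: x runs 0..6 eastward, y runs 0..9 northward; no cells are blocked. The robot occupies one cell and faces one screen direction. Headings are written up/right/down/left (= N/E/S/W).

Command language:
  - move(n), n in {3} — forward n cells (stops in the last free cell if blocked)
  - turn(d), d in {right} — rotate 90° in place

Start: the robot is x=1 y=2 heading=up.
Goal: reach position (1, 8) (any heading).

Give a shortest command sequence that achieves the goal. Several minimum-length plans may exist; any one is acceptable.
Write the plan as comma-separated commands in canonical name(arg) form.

t0: x=1 y=2 heading=up
1. move(3) → x=1 y=5 heading=up
2. move(3) → x=1 y=8 heading=up
no 1-step plan works, so 2 is optimal.

move(3), move(3)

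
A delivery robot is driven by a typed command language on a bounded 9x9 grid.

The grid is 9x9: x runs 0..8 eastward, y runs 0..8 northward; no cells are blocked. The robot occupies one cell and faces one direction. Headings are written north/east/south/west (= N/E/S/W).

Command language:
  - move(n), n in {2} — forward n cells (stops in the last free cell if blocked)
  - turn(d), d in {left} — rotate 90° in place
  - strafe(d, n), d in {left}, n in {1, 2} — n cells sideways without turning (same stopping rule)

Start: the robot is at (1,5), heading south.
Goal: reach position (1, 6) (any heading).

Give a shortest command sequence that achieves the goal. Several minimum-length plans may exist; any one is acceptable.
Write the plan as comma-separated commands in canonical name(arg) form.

turn(left), strafe(left, 1)

begin: at (1,5), heading south
[1] after turn(left): at (1,5), heading east
[2] after strafe(left, 1): at (1,6), heading east
no 1-step plan works, so 2 is optimal.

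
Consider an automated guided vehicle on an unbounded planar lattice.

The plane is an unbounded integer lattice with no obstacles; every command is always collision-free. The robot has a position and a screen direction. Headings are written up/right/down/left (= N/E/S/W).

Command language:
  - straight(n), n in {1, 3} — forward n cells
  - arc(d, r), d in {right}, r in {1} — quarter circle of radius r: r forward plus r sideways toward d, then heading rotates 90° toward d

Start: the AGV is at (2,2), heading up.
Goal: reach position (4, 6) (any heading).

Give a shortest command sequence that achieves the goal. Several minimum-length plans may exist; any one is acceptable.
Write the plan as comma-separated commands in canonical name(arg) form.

start: at (2,2), heading up
[1] after straight(3): at (2,5), heading up
[2] after arc(right, 1): at (3,6), heading right
[3] after straight(1): at (4,6), heading right
shorter routes all fall short; 3 is best.

straight(3), arc(right, 1), straight(1)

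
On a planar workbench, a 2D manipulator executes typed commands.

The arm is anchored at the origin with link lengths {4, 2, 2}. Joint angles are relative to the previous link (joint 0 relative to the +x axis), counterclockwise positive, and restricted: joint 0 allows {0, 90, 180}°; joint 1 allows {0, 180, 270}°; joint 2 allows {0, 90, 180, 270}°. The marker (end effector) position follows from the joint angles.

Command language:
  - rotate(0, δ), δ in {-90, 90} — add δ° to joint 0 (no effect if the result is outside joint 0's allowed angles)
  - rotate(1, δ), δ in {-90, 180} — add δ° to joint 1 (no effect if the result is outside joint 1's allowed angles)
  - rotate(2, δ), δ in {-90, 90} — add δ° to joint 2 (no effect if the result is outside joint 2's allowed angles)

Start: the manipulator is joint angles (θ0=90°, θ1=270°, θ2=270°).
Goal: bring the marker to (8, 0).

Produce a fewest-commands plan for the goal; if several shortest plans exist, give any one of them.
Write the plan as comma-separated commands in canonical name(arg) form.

rotate(0, -90), rotate(1, -90), rotate(1, 180), rotate(2, 90)

begin: joint angles (θ0=90°, θ1=270°, θ2=270°)
t=1 rotate(0, -90) ⇒ joint angles (θ0=0°, θ1=270°, θ2=270°)
t=2 rotate(1, -90) ⇒ joint angles (θ0=0°, θ1=180°, θ2=270°)
t=3 rotate(1, 180) ⇒ joint angles (θ0=0°, θ1=0°, θ2=270°)
t=4 rotate(2, 90) ⇒ joint angles (θ0=0°, θ1=0°, θ2=0°)
minimal: 4 command(s), checked below 4.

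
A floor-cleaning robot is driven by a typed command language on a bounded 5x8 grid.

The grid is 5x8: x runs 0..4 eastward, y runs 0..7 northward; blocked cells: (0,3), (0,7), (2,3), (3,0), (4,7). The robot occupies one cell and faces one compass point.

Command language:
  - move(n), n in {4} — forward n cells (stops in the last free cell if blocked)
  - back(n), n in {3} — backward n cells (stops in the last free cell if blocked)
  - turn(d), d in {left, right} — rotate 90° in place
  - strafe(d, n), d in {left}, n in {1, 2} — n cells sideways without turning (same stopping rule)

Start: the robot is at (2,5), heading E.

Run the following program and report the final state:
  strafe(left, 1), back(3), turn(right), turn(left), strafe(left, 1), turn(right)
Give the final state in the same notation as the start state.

at (0,6), heading S

begin: at (2,5), heading E
step 1 (strafe(left, 1)): at (2,6), heading E
step 2 (back(3)): at (0,6), heading E
step 3 (turn(right)): at (0,6), heading S
step 4 (turn(left)): at (0,6), heading E
step 5 (strafe(left, 1)): at (0,6), heading E
step 6 (turn(right)): at (0,6), heading S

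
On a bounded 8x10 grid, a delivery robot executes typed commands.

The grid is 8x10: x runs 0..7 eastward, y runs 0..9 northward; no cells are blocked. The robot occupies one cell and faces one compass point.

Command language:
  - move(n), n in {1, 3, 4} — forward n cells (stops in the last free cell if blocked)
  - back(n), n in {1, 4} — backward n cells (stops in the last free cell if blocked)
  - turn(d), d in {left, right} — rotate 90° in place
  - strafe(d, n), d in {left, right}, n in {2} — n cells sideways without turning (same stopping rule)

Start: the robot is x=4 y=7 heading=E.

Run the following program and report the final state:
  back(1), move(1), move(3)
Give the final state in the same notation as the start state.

t0: x=4 y=7 heading=E
1. back(1) → x=3 y=7 heading=E
2. move(1) → x=4 y=7 heading=E
3. move(3) → x=7 y=7 heading=E

x=7 y=7 heading=E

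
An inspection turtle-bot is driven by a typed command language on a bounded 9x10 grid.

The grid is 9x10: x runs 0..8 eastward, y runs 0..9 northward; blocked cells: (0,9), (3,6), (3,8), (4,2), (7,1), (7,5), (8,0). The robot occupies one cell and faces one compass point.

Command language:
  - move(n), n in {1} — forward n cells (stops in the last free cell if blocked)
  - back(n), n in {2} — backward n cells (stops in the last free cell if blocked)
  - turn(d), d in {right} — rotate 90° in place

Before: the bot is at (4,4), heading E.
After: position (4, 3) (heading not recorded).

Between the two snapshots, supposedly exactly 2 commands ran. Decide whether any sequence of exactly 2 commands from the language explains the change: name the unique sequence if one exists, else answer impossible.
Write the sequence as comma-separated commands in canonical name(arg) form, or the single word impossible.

turn(right), move(1)

key: running move(1) before turn(right) would end elsewhere — order is forced
from: at (4,4), heading E
t=1 turn(right) ⇒ at (4,4), heading S
t=2 move(1) ⇒ at (4,3), heading S
uniquely the one of 9 2-step routes that fits.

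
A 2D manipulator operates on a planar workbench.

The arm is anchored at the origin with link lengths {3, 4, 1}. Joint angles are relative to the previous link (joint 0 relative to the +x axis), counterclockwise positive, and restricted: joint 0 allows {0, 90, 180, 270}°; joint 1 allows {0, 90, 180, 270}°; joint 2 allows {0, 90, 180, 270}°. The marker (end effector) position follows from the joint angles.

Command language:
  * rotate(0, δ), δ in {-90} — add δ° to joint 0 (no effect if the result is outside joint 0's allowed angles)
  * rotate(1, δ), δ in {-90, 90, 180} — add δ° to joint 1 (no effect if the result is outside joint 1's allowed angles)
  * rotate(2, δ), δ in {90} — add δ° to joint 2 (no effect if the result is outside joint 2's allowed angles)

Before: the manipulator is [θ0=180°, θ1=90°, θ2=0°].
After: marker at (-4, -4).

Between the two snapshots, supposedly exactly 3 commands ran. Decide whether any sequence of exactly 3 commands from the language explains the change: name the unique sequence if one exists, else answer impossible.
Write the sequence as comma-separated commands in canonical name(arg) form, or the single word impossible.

from: [θ0=180°, θ1=90°, θ2=0°]
t=1 rotate(2, 90) ⇒ [θ0=180°, θ1=90°, θ2=90°]
t=2 rotate(2, 90) ⇒ [θ0=180°, θ1=90°, θ2=180°]
t=3 rotate(2, 90) ⇒ [θ0=180°, θ1=90°, θ2=270°]
no other 3-command option fits: unique.

rotate(2, 90), rotate(2, 90), rotate(2, 90)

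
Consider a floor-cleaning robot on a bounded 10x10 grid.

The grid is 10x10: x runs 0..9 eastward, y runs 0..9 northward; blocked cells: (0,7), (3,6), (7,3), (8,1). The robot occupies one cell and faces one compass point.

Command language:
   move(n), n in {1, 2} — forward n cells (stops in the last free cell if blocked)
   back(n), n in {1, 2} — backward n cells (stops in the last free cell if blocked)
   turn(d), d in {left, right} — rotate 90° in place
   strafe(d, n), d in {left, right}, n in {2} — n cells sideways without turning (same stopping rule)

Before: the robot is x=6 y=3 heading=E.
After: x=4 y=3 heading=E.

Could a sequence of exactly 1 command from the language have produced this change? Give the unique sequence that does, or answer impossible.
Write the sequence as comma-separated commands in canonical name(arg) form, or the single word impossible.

back(2)

key: still facing E — the one step turns nothing
from: x=6 y=3 heading=E
1. back(2) → x=4 y=3 heading=E
no other 1-command option fits: unique.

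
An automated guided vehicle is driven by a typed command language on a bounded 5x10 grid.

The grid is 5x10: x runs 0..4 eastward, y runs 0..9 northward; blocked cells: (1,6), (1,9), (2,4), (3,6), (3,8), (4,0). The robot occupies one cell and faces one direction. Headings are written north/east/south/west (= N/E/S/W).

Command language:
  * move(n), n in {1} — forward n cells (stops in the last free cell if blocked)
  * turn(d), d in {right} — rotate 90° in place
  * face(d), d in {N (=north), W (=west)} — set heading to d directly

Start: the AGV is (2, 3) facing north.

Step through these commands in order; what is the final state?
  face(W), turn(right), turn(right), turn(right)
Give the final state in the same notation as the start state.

(2, 3) facing south

initial: (2, 3) facing north
[1] after face(W): (2, 3) facing west
[2] after turn(right): (2, 3) facing north
[3] after turn(right): (2, 3) facing east
[4] after turn(right): (2, 3) facing south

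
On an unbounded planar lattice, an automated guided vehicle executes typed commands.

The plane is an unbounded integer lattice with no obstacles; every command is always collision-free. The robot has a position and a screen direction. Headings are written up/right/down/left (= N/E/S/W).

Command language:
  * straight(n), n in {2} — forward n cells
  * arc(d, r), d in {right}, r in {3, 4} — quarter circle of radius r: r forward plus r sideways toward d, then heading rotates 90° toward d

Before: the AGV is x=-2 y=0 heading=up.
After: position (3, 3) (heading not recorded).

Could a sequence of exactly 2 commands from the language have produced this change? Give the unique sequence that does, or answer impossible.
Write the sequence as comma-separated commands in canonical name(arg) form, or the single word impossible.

arc(right, 3), straight(2)

key: order matters: swapping arc(right, 3) and straight(2) lands elsewhere
initial: x=-2 y=0 heading=up
step 1 (arc(right, 3)): x=1 y=3 heading=right
step 2 (straight(2)): x=3 y=3 heading=right
no other 2-command option fits: unique.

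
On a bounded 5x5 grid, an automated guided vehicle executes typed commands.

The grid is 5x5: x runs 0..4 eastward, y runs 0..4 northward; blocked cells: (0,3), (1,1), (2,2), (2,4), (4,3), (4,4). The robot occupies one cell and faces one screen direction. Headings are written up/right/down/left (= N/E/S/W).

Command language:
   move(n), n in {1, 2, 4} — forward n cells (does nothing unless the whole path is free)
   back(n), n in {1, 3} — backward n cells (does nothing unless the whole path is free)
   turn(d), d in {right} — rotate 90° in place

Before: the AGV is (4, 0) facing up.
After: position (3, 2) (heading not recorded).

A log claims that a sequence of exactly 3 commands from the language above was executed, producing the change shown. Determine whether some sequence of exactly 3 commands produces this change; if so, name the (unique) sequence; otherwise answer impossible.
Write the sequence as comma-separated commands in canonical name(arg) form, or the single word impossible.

key: running back(1) before move(2) would end elsewhere — order is forced
start: (4, 0) facing up
1. move(2) → (4, 2) facing up
2. turn(right) → (4, 2) facing right
3. back(1) → (3, 2) facing right
uniquely the one of 216 3-step routes that fits.

move(2), turn(right), back(1)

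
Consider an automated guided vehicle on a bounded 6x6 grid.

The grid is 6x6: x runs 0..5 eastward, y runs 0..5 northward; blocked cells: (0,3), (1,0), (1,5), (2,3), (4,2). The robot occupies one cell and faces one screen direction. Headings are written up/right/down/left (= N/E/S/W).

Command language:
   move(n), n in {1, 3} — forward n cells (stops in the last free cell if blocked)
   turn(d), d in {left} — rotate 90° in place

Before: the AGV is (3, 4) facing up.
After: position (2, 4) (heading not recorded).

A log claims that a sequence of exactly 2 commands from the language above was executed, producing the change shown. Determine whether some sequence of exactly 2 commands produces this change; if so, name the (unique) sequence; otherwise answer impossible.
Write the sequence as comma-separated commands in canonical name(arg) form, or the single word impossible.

key: running move(1) before turn(left) would end elsewhere — order is forced
from: (3, 4) facing up
[1] after turn(left): (3, 4) facing left
[2] after move(1): (2, 4) facing left
all 9 alternatives checked — unique.

turn(left), move(1)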